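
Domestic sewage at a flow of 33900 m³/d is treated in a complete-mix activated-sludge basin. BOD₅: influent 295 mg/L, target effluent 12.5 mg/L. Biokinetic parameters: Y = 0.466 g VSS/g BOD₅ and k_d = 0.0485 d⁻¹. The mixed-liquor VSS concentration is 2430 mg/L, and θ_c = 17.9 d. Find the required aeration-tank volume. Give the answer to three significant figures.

Rearranging the biomass balance for a CMAS with decay, V = Y·Q·ΔS·θ_c / [X·(1+k_d θ_c)] = 0.466 × 33900 × (295 − 12.5) × 17.9 / [2430 × (1 + 0.0485 × 17.9)] = 7.99×10^7 / 4540 = 17597 m³.

V ≈ 17600 m³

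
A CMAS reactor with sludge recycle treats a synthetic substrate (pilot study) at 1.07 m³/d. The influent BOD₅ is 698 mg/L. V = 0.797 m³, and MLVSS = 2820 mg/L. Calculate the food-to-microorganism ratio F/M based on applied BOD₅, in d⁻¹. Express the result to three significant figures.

F/M = applied load / biomass = Q·S₀/(V·X) = 1.07 × 698 / (0.7970 × 2820) = 0.3323 d⁻¹.

F/M ≈ 0.332 d⁻¹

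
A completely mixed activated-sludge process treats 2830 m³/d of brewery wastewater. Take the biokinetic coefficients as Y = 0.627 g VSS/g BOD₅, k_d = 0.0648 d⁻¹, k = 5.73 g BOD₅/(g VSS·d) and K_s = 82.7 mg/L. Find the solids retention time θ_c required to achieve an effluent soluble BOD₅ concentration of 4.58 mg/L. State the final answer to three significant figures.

At the target effluent, Y k S/(K_s+S) = 0.627×5.73×4.58/87.28 = 0.1885 d⁻¹.
1/θ_c = 0.1885 − 0.0648 = 0.1237 d⁻¹, so θ_c = 8.082 d.

θ_c ≈ 8.08 d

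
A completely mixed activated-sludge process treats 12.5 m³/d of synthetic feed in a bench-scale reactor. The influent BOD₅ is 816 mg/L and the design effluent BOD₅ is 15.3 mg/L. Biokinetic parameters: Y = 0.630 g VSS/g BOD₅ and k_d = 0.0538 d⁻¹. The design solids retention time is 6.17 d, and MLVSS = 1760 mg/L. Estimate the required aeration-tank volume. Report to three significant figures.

V ≈ 16.6 m³

Rearranging the biomass balance for a CMAS with decay, V = Y·Q·ΔS·θ_c / [X·(1+k_d θ_c)] = 0.630 × 12.5 × (816 − 15.3) × 6.17 / [1760 × (1 + 0.0538 × 6.17)] = 3.89×10^4 / 2344 = 16.60 m³.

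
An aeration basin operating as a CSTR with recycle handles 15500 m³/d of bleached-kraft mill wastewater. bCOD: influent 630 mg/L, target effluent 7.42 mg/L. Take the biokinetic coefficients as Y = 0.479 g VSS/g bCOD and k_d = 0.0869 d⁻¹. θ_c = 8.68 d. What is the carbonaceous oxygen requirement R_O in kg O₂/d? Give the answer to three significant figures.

R_O ≈ 5910 kg O₂/d

Observed yield with endogenous decay: Y_obs = Y / (1 + k_d·θ_c) = 0.479 / (1 + 0.0869 × 8.68) = 0.479 / 1.754 = 0.2730 g VSS/g bCOD.
ΔS = 630 − 7.42 = 622.6 mg/L, so the substrate removal rate is 15500 × 622.6/1000 = 9650 kg bCOD/d.
Net sludge production P_X = 0.2730 × 9650 = 2635 kg VSS/d.
Carbonaceous O₂ demand = substrate oxidised − cell-mass equivalent = 9650 − 1.42 × 2635 = 5908 kg O₂/d.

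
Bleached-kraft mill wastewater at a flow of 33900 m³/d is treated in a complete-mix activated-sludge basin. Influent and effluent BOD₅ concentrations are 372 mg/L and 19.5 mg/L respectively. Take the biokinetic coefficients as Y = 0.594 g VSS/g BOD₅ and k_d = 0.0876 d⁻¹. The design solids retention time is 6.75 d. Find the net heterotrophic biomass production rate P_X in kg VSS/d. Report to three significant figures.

Correct the yield for decay: Y_obs = Y/(1 + k_d θ_c) = 0.594 / (1 + 0.0876 × 6.75) = 0.594 / 1.591 = 0.3733.
Q·(S₀ − S) = 33900 × (372 − 19.5) × 10⁻³ = 11950 kg/d removed.
So the net sludge growth is P_X = 0.3733 × 11950 = 4461 kg VSS/d.

P_X ≈ 4460 kg VSS/d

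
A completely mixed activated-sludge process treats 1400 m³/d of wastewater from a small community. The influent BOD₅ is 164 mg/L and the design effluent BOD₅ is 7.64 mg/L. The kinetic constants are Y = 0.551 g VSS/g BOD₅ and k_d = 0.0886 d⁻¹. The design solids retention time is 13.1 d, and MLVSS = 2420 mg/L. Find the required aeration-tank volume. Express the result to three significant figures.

Rearranging the biomass balance for a CMAS with decay, V = Y·Q·ΔS·θ_c / [X·(1+k_d θ_c)] = 0.551 × 1400 × (164 − 7.64) × 13.1 / [2420 × (1 + 0.0886 × 13.1)] = 1.58×10^6 / 5229 = 302.2 m³.

V ≈ 302 m³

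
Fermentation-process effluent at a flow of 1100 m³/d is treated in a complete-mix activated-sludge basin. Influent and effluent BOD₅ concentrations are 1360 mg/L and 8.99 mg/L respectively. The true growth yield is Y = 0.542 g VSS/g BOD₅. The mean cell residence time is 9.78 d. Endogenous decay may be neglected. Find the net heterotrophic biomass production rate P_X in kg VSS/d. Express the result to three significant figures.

Since k_d ≈ 0, Y_obs = Y = 0.542 g VSS/g BOD₅.
Substrate removed = Q·(S₀ − S) = 1100 m³/d × (1360 − 8.99) g/m³ = 1.49×10^6 g/d = 1486 kg/d.
Net biomass production P_X = Y_obs × Q·(S₀ − S) = 0.5420 × 1486 = 805.5 kg VSS/d.

P_X ≈ 805 kg VSS/d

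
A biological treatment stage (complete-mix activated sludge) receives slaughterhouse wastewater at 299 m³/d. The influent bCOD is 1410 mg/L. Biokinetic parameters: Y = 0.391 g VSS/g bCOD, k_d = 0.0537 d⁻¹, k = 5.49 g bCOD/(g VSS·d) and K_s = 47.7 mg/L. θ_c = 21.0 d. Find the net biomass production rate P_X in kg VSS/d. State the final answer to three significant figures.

Effluent substrate depends only on kinetics and SRT: S = K_s(1 + k_d θ_c) / [θ_c(Yk − k_d) − 1] = 47.7 × (1 + 0.0537 × 21.0) / [21.0 × (0.391 × 5.49 − 0.0537) − 1] = 101.5 / 42.95 = 2.363 mg/L.
The observed yield is Y_obs = Y/(1 + k_d·θ_c) = 0.391 / (1 + 0.0537 × 21.0) = 0.391 / 2.128 = 0.1838 g VSS per g bCOD removed.
Q·(S₀ − S) = 299 × (1410 − 2.36) × 10⁻³ = 420.9 kg/d removed.
Net biomass production P_X = Y_obs × Q·(S₀ − S) = 0.1838 × 420.9 = 77.34 kg VSS/d.

P_X ≈ 77.3 kg VSS/d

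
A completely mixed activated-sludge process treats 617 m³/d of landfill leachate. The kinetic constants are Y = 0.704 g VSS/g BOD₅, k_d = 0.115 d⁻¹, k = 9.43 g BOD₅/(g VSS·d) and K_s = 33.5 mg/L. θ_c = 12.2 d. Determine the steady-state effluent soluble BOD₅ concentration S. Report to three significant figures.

S ≈ 1.02 mg/L

For a completely mixed reactor with recycle the Lawrence–McCarty relation gives S = K_s·(1 + k_d·θ_c) / [θ_c·(Y·k − k_d) − 1] = 33.5 × (1 + 0.115 × 12.2) / [12.2 × (0.704 × 9.43 − 0.115) − 1] = 80.50 / 78.59 = 1.024 mg/L.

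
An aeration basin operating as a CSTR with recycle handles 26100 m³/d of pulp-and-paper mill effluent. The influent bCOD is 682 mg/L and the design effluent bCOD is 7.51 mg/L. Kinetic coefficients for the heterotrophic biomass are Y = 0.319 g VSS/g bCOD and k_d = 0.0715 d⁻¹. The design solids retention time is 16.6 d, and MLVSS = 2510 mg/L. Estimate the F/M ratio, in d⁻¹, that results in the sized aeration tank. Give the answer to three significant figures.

Steady-state biomass mass balance: V·X·(1 + k_d·θ_c) = Y·Q·(S₀ − S)·θ_c, so V = 0.319 × 26100 × (682 − 7.51) × 16.6 / [2510 × (1 + 0.0715 × 16.6)] = 9.32×10^7 / 5489 = 16983 m³.
Food-to-microorganism ratio F/M = Q S₀ / (V X) = 26100 × 682 / (16983 × 2510) = 0.4176 d⁻¹.

F/M ≈ 0.418 d⁻¹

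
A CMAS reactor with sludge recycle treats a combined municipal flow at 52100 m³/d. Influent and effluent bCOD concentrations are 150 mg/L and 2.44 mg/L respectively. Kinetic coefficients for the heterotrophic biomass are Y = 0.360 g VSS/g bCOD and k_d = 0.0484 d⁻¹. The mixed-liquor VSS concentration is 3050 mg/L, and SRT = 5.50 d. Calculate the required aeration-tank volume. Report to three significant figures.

Rearranging the biomass balance for a CMAS with decay, V = Y·Q·ΔS·θ_c / [X·(1+k_d θ_c)] = 0.360 × 52100 × (150 − 2.44) × 5.50 / [3050 × (1 + 0.0484 × 5.50)] = 1.52×10^7 / 3862 = 3942 m³.

V ≈ 3940 m³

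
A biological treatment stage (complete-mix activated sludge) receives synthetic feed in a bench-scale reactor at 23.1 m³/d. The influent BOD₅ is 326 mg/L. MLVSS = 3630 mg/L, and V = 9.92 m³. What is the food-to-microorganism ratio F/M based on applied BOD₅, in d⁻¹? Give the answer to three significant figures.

F/M ≈ 0.209 d⁻¹

F/M = applied load / biomass = Q·S₀/(V·X) = 23.1 × 326 / (9.920 × 3630) = 0.2091 d⁻¹.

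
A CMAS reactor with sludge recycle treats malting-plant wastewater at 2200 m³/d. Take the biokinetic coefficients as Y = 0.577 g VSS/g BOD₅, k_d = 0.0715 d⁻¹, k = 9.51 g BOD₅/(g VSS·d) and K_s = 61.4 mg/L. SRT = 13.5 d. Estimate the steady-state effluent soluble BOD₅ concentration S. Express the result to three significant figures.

S ≈ 1.67 mg/L

From the Monod/SRT balance for a CMAS, S = K_s·(1+k_d θ_c)/[θ_c·(Y k − k_d) − 1] = 61.4 × (1 + 0.0715 × 13.5) / [13.5 × (0.577 × 9.51 − 0.0715) − 1] = 120.7 / 72.11 = 1.673 mg/L.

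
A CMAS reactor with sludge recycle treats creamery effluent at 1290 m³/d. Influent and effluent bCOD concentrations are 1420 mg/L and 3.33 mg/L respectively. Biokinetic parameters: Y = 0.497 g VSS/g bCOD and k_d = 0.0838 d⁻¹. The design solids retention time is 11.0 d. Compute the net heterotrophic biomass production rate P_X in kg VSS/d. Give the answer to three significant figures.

P_X ≈ 473 kg VSS/d

Correct the yield for decay: Y_obs = Y/(1 + k_d θ_c) = 0.497 / (1 + 0.0838 × 11.0) = 0.497 / 1.922 = 0.2586.
Mass of bCOD removed per day: Q(S₀ − S) = 1290 × 1417 g/m³ = 1828 kg/d.
P_X = Y_obs · Q(S₀ − S) = 0.2586 × 1828 = 472.6 kg VSS/d.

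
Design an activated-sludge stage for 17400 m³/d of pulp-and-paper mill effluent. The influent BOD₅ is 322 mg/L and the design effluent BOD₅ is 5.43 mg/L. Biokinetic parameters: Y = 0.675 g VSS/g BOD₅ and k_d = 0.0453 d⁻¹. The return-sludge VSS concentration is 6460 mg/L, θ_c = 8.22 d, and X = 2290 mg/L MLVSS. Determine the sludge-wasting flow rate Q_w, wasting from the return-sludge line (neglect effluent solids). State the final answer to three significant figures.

Q_w ≈ 419 m³/d

From the SRT design equation V = Y Q (S₀−S) θ_c / [X (1 + k_d θ_c)] = 0.675 × 17400 × (322 − 5.43) × 8.22 / [2290 × (1 + 0.0453 × 8.22)] = 3.06×10^7 / 3143 = 9725 m³.
Wasting from the return line (neglecting effluent solids): Q_w = V·X / (θ_c·X_r) = 9725 × 2290 / (8.22 × 6460) = 419.4 m³/d.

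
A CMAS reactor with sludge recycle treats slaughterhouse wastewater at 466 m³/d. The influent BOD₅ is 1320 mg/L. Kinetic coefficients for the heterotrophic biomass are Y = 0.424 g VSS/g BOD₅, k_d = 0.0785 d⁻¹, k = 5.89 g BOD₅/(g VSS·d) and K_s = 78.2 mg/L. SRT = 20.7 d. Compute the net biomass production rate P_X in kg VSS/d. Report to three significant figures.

P_X ≈ 99.0 kg VSS/d

Effluent substrate depends only on kinetics and SRT: S = K_s(1 + k_d θ_c) / [θ_c(Yk − k_d) − 1] = 78.2 × (1 + 0.0785 × 20.7) / [20.7 × (0.424 × 5.89 − 0.0785) − 1] = 205.3 / 49.07 = 4.183 mg/L.
Correct the yield for decay: Y_obs = Y/(1 + k_d θ_c) = 0.424 / (1 + 0.0785 × 20.7) = 0.424 / 2.625 = 0.1615.
ΔS = 1320 − 4.18 = 1316 mg/L, so the substrate removal rate is 466 × 1316/1000 = 613.2 kg BOD₅/d.
Net biomass production P_X = Y_obs × Q·(S₀ − S) = 0.1615 × 613.2 = 99.04 kg VSS/d.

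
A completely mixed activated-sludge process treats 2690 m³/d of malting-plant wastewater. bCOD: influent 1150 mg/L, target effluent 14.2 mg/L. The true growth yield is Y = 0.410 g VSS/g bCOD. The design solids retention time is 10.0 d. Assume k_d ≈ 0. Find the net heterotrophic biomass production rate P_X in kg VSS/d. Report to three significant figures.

P_X ≈ 1250 kg VSS/d

No decay correction is needed, so Y_obs = Y = 0.410.
Q·(S₀ − S) = 2690 × (1150 − 14.2) × 10⁻³ = 3055 kg/d removed.
Biomass produced: P_X = Y_obs·Q·ΔS = 0.4100 × 3055 ≈ 1253 kg VSS/d.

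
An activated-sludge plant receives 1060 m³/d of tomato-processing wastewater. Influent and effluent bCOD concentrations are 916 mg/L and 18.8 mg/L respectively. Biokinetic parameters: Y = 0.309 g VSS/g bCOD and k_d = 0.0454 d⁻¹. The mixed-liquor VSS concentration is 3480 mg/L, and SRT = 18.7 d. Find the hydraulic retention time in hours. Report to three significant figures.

Rearranging the biomass balance for a CMAS with decay, V = Y·Q·ΔS·θ_c / [X·(1+k_d θ_c)] = 0.309 × 1060 × (916 − 18.8) × 18.7 / [3480 × (1 + 0.0454 × 18.7)] = 5.5×10^6 / 6434 = 854.1 m³.
HRT = V/Q = 854.1 m³ / 1060 m³·d⁻¹ = 0.8057 d × 24 = 19.34 h.

τ ≈ 19.3 h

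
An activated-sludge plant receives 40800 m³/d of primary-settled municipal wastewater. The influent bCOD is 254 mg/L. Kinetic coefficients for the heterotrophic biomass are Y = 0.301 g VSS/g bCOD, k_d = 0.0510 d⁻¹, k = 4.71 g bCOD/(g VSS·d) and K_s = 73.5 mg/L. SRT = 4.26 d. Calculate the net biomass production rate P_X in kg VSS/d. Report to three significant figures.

P_X ≈ 2370 kg VSS/d

Effluent substrate depends only on kinetics and SRT: S = K_s(1 + k_d θ_c) / [θ_c(Yk − k_d) − 1] = 73.5 × (1 + 0.0510 × 4.26) / [4.26 × (0.301 × 4.71 − 0.0510) − 1] = 89.47 / 4.822 = 18.55 mg/L.
Correct the yield for decay: Y_obs = Y/(1 + k_d θ_c) = 0.301 / (1 + 0.0510 × 4.26) = 0.301 / 1.217 = 0.2473.
Q·(S₀ − S) = 40800 × (254 − 18.6) × 10⁻³ = 9604 kg/d removed.
Net biomass production P_X = Y_obs × Q·(S₀ − S) = 0.2473 × 9604 = 2375 kg VSS/d.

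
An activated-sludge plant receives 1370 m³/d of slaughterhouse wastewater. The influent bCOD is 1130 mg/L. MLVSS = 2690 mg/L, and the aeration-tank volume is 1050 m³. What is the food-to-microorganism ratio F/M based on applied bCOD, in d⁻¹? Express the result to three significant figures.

F/M = Q·S₀ / (V·X) = 1370 × 1130 / (1050 × 2690) = 0.5481 g bCOD·(g VSS·d)⁻¹.

F/M ≈ 0.548 d⁻¹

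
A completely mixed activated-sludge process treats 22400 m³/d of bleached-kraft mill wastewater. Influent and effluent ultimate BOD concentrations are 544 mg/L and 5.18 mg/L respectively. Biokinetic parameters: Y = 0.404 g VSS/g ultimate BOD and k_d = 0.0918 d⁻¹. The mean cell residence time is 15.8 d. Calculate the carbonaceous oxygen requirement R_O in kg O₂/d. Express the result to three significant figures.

R_O ≈ 9240 kg O₂/d

The observed yield is Y_obs = Y/(1 + k_d·θ_c) = 0.404 / (1 + 0.0918 × 15.8) = 0.404 / 2.450 = 0.1649 g VSS per g ultimate BOD removed.
ΔS = 544 − 5.18 = 538.8 mg/L, so the substrate removal rate is 22400 × 538.8/1000 = 12070 kg ultimate BOD/d.
Net sludge production P_X = 0.1649 × 12070 = 1990 kg VSS/d.
R_O = Q·ΔS − 1.42 P_X = 12070 − 2826 = 9244 kg O₂/d.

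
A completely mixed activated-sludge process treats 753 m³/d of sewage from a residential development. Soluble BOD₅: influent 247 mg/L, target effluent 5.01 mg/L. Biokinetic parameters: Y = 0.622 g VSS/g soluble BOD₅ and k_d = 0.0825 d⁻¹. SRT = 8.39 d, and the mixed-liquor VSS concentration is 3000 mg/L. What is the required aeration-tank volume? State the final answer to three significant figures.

Rearranging the biomass balance for a CMAS with decay, V = Y·Q·ΔS·θ_c / [X·(1+k_d θ_c)] = 0.622 × 753 × (247 − 5.01) × 8.39 / [3000 × (1 + 0.0825 × 8.39)] = 9.51×10^5 / 5077 = 187.3 m³.

V ≈ 187 m³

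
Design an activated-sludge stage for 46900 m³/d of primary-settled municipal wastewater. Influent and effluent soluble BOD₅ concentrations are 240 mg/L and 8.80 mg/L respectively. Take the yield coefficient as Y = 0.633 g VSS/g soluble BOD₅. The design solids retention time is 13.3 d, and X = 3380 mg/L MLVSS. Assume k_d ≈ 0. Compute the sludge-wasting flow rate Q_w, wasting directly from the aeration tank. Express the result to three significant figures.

Q_w ≈ 2030 m³/d

Biomass mass balance (decay neglected): V·X = Y·Q·(S₀ − S)·θ_c, so V = 0.633 × 46900 × (240 − 8.80) × 13.3 / 3380 = 27008 m³.
Wasting from the aeration tank: Q_w = V / θ_c = 27008 / 13.3 = 2031 m³/d.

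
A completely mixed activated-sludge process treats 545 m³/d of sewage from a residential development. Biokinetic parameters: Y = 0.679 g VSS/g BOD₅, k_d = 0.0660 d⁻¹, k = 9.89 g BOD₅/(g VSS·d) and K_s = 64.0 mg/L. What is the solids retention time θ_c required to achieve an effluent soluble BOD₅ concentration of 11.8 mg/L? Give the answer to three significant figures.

From 1/θ_c = Y·k·S/(K_s + S) − k_d: Y·k·S/(K_s+S) = 0.679 × 9.89 × 11.8 / (64.0 + 11.8) = 1.045 d⁻¹.
θ_c = 1/(μ − k_d) = 1/(1.045 − 0.0660) = 1/0.9794 = 1.021 d.

θ_c ≈ 1.02 d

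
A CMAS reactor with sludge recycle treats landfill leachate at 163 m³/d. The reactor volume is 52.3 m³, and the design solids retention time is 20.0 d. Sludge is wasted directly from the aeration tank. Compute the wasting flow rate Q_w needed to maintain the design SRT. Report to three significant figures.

Wasting from the aeration tank: Q_w = V / θ_c = 52.30 / 20.0 = 2.615 m³/d.

Q_w ≈ 2.61 m³/d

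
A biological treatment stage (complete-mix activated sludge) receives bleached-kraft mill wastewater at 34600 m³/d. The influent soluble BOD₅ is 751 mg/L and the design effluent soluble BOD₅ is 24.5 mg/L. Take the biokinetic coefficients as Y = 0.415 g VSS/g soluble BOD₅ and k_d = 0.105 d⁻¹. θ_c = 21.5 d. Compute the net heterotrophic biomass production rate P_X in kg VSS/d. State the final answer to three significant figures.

P_X ≈ 3200 kg VSS/d

Correct the yield for decay: Y_obs = Y/(1 + k_d θ_c) = 0.415 / (1 + 0.105 × 21.5) = 0.415 / 3.257 = 0.1274.
ΔS = 751 − 24.5 = 726.5 mg/L, so the substrate removal rate is 34600 × 726.5/1000 = 25137 kg soluble BOD₅/d.
So the net sludge growth is P_X = 0.1274 × 25137 = 3202 kg VSS/d.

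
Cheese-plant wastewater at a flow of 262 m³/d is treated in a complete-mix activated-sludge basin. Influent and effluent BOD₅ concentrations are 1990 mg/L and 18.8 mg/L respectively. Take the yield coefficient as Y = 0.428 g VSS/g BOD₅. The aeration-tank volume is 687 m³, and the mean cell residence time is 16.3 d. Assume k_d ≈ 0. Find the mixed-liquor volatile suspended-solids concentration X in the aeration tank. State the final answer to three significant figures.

X ≈ 5240 mg/L

From V·X = Y·Q·(S₀ − S)·θ_c (decay neglected): X = 0.428 × 262 × (1990 − 18.8) × 16.3 / 687 = 5245 mg/L.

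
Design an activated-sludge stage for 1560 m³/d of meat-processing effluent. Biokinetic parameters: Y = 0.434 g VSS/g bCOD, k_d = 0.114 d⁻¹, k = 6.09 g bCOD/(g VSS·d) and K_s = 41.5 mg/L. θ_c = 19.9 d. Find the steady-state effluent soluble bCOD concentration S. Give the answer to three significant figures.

S ≈ 2.75 mg/L

For a completely mixed reactor with recycle the Lawrence–McCarty relation gives S = K_s·(1 + k_d·θ_c) / [θ_c·(Y·k − k_d) − 1] = 41.5 × (1 + 0.114 × 19.9) / [19.9 × (0.434 × 6.09 − 0.114) − 1] = 135.6 / 49.33 = 2.750 mg/L.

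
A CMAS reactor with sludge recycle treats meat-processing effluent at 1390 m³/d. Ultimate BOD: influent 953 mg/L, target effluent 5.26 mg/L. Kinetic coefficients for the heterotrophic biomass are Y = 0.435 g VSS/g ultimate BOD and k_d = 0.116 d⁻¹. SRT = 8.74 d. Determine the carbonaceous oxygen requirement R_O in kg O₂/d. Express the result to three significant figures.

R_O ≈ 913 kg O₂/d

Y_obs = Y / (1 + k_d θ_c) = 0.435 / (1 + 0.116 × 8.74) = 0.435 / 2.014 = 0.2160.
ΔS = 953 − 5.26 = 947.7 mg/L, so the substrate removal rate is 1390 × 947.7/1000 = 1317 kg ultimate BOD/d.
Biomass synthesised: P_X = Y_obs × 1317 = 284.6 kg VSS/d.
R_O = Q·(S₀ − S) − 1.42·P_X = 1317 − 1.42 × 284.6 = 913.3 kg O₂/d.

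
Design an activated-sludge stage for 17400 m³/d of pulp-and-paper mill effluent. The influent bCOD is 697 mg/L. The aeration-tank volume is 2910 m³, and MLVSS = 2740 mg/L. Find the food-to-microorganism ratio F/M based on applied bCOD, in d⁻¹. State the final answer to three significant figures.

F/M = applied load / biomass = Q·S₀/(V·X) = 17400 × 697 / (2910 × 2740) = 1.521 d⁻¹.

F/M ≈ 1.52 d⁻¹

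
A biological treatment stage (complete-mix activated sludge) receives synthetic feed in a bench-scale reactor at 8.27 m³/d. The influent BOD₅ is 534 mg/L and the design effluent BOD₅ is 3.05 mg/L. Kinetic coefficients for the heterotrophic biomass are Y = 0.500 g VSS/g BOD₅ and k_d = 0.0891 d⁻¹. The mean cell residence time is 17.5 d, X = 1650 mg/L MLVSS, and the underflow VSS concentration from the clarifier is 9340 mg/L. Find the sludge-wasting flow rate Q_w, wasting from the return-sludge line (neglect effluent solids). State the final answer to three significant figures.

Q_w ≈ 0.0918 m³/d

Steady-state biomass mass balance: V·X·(1 + k_d·θ_c) = Y·Q·(S₀ − S)·θ_c, so V = 0.500 × 8.27 × (534 − 3.05) × 17.5 / [1650 × (1 + 0.0891 × 17.5)] = 3.84×10^4 / 4223 = 9.099 m³.
θ_c = V·X/(Q_w·X_r) when wasting from the recycle, so Q_w = V·X/(θ_c·X_r) = 9.099 × 1650 / (17.5 × 9340) = 0.09185 m³/d.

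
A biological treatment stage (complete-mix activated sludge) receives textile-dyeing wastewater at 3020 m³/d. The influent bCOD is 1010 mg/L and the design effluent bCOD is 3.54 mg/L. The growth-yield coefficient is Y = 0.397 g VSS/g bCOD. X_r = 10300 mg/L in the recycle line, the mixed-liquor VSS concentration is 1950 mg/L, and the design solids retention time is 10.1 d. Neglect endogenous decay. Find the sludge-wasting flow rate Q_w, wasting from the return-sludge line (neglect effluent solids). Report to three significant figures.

Biomass mass balance (decay neglected): V·X = Y·Q·(S₀ − S)·θ_c, so V = 0.397 × 3020 × (1010 − 3.54) × 10.1 / 1950 = 6250 m³.
θ_c = V·X/(Q_w·X_r) when wasting from the recycle, so Q_w = V·X/(θ_c·X_r) = 6250 × 1950 / (10.1 × 10300) = 117.2 m³/d.

Q_w ≈ 117 m³/d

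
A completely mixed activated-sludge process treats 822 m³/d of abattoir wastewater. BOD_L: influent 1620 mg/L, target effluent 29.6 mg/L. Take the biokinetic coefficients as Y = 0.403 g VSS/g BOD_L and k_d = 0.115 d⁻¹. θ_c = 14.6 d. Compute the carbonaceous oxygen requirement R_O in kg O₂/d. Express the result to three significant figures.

R_O ≈ 1030 kg O₂/d

The observed yield is Y_obs = Y/(1 + k_d·θ_c) = 0.403 / (1 + 0.115 × 14.6) = 0.403 / 2.679 = 0.1504 g VSS per g BOD_L removed.
Q·(S₀ − S) = 822 × (1620 − 29.6) × 10⁻³ = 1307 kg/d removed.
Biomass synthesised: P_X = Y_obs × 1307 = 196.7 kg VSS/d.
R_O = Q·ΔS − 1.42 P_X = 1307 − 279.3 = 1028 kg O₂/d.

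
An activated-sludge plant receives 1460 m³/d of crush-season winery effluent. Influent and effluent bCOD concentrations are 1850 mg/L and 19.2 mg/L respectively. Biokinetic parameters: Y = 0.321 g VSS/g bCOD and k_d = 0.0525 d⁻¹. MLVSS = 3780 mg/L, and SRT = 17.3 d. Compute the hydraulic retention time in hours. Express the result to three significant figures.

From the SRT design equation V = Y Q (S₀−S) θ_c / [X (1 + k_d θ_c)] = 0.321 × 1460 × (1850 − 19.2) × 17.3 / [3780 × (1 + 0.0525 × 17.3)] = 1.48×10^7 / 7213 = 2058 m³.
τ = V/Q = 2058/1460 = 1.409 d, or 33.83 h.

τ ≈ 33.8 h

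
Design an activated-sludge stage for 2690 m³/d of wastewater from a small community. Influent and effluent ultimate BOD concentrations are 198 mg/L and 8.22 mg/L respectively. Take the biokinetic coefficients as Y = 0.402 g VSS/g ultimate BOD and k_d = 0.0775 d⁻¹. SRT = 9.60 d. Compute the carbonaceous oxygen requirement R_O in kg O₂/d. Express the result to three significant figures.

R_O ≈ 343 kg O₂/d

The observed yield is Y_obs = Y/(1 + k_d·θ_c) = 0.402 / (1 + 0.0775 × 9.60) = 0.402 / 1.744 = 0.2305 g VSS per g ultimate BOD removed.
Substrate removed = Q·(S₀ − S) = 2690 m³/d × (198 − 8.22) g/m³ = 5.11×10^5 g/d = 510.5 kg/d.
P_X = Y_obs·Q·(S₀ − S) = 0.2305 × 510.5 = 117.7 kg VSS/d.
R_O = Q·(S₀ − S) − 1.42·P_X = 510.5 − 1.42 × 117.7 = 343.4 kg O₂/d.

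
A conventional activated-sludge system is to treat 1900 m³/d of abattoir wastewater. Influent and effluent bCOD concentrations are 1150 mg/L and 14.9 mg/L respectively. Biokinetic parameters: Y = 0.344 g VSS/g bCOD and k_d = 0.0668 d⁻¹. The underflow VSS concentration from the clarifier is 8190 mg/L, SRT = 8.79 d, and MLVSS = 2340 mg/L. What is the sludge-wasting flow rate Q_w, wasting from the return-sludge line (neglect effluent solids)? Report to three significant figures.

From the SRT design equation V = Y Q (S₀−S) θ_c / [X (1 + k_d θ_c)] = 0.344 × 1900 × (1150 − 14.9) × 8.79 / [2340 × (1 + 0.0668 × 8.79)] = 6.52×10^6 / 3714 = 1756 m³.
Q_w = (V·X)/(θ_c X_r) = 1756 × 2340 / (8.79 × 8190) = 57.07 m³/d.

Q_w ≈ 57.1 m³/d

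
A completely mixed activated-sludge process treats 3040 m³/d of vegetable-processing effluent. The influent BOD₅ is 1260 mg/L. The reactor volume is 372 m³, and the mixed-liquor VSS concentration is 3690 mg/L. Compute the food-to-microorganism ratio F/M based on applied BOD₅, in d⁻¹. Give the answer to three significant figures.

Food-to-microorganism ratio F/M = Q S₀ / (V X) = 3040 × 1260 / (372.0 × 3690) = 2.790 d⁻¹.

F/M ≈ 2.79 d⁻¹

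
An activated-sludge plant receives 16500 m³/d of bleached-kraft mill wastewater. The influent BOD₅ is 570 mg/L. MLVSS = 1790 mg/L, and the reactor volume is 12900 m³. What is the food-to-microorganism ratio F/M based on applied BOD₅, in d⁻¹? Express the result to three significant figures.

F/M = applied load / biomass = Q·S₀/(V·X) = 16500 × 570 / (12900 × 1790) = 0.4073 d⁻¹.

F/M ≈ 0.407 d⁻¹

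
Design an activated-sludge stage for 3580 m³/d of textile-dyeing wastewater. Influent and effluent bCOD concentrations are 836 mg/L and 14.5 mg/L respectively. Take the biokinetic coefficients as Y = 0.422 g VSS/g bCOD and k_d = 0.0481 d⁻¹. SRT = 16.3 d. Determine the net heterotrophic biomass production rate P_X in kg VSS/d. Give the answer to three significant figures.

P_X ≈ 696 kg VSS/d

Y_obs = Y / (1 + k_d θ_c) = 0.422 / (1 + 0.0481 × 16.3) = 0.422 / 1.784 = 0.2365.
Substrate removed = Q·(S₀ − S) = 3580 m³/d × (836 − 14.5) g/m³ = 2.94×10^6 g/d = 2941 kg/d.
P_X = Y_obs · Q(S₀ − S) = 0.2365 × 2941 = 695.7 kg VSS/d.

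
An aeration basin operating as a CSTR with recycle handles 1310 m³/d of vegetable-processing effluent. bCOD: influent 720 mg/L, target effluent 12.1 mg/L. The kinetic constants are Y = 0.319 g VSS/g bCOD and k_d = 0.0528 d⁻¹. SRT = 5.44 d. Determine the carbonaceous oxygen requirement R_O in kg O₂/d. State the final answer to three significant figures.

R_O ≈ 601 kg O₂/d

Correct the yield for decay: Y_obs = Y/(1 + k_d θ_c) = 0.319 / (1 + 0.0528 × 5.44) = 0.319 / 1.287 = 0.2478.
Q·(S₀ − S) = 1310 × (720 − 12.1) × 10⁻³ = 927.3 kg/d removed.
Net sludge production P_X = 0.2478 × 927.3 = 229.8 kg VSS/d.
R_O = Q·(S₀ − S) − 1.42·P_X = 927.3 − 1.42 × 229.8 = 601.0 kg O₂/d.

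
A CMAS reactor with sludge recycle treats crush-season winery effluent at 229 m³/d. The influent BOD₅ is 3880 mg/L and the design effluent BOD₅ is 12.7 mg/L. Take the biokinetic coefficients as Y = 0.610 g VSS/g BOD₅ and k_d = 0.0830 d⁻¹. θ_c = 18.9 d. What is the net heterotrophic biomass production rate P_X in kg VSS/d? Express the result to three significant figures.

P_X ≈ 210 kg VSS/d

The observed yield is Y_obs = Y/(1 + k_d·θ_c) = 0.610 / (1 + 0.0830 × 18.9) = 0.610 / 2.569 = 0.2375 g VSS per g BOD₅ removed.
Mass of BOD₅ removed per day: Q(S₀ − S) = 229 × 3867 g/m³ = 885.6 kg/d.
P_X = Y_obs · Q(S₀ − S) = 0.2375 × 885.6 = 210.3 kg VSS/d.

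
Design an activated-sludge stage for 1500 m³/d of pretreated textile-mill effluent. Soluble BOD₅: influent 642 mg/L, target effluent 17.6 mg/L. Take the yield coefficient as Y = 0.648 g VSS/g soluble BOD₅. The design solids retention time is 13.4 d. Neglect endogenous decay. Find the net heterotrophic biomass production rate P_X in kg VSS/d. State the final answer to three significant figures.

Since k_d ≈ 0, Y_obs = Y = 0.648 g VSS/g soluble BOD₅.
Mass of soluble BOD₅ removed per day: Q(S₀ − S) = 1500 × 624.4 g/m³ = 936.6 kg/d.
Net biomass production P_X = Y_obs × Q·(S₀ − S) = 0.6480 × 936.6 = 606.9 kg VSS/d.

P_X ≈ 607 kg VSS/d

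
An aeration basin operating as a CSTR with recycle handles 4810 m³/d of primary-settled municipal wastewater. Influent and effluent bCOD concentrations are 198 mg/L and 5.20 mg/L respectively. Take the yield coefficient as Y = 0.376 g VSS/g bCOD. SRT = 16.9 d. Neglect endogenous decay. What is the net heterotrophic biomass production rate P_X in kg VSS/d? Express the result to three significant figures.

Since k_d ≈ 0, Y_obs = Y = 0.376 g VSS/g bCOD.
ΔS = 198 − 5.20 = 192.8 mg/L, so the substrate removal rate is 4810 × 192.8/1000 = 927.4 kg bCOD/d.
So the net sludge growth is P_X = 0.3760 × 927.4 = 348.7 kg VSS/d.

P_X ≈ 349 kg VSS/d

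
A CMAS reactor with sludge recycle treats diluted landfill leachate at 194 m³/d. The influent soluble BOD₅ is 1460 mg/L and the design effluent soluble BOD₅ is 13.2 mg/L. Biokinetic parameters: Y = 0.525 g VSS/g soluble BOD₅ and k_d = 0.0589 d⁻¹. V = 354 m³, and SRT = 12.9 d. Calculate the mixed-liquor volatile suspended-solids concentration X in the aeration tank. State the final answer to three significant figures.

From V·X·(1 + k_d·θ_c) = Y·Q·(S₀ − S)·θ_c: X = 0.525 × 194 × (1460 − 13.2) × 12.9 / [354 × (1 + 0.0589 × 12.9)] = 3051 mg/L.

X ≈ 3050 mg/L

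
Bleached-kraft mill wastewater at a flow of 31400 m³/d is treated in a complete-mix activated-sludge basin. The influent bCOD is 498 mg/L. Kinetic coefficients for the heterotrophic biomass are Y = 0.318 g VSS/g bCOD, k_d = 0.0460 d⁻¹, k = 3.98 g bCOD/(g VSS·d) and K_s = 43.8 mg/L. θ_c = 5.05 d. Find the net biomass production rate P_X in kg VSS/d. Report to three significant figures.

P_X ≈ 3950 kg VSS/d

From the Monod/SRT balance for a CMAS, S = K_s·(1+k_d θ_c)/[θ_c·(Y k − k_d) − 1] = 43.8 × (1 + 0.0460 × 5.05) / [5.05 × (0.318 × 3.98 − 0.0460) − 1] = 53.97 / 5.159 = 10.46 mg/L.
Correct the yield for decay: Y_obs = Y/(1 + k_d θ_c) = 0.318 / (1 + 0.0460 × 5.05) = 0.318 / 1.232 = 0.2581.
Mass of bCOD removed per day: Q(S₀ − S) = 31400 × 487.5 g/m³ = 15308 kg/d.
Biomass produced: P_X = Y_obs·Q·ΔS = 0.2581 × 15308 ≈ 3950 kg VSS/d.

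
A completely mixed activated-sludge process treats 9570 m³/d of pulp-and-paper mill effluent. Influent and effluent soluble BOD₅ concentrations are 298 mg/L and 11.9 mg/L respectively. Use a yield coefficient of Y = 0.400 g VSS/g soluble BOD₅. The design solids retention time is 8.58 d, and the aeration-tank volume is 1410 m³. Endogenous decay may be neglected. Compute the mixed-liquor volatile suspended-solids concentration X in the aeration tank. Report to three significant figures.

X ≈ 6660 mg/L

From V·X = Y·Q·(S₀ − S)·θ_c (decay neglected): X = 0.400 × 9570 × (298 − 11.9) × 8.58 / 1410 = 6664 mg/L.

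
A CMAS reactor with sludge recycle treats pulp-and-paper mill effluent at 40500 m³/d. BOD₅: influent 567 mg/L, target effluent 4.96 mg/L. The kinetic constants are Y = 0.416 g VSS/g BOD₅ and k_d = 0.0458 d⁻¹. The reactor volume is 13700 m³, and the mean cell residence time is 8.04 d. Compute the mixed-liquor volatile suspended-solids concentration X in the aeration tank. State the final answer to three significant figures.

X = Y·Q·ΔS·θ_c / [V·(1 + k_d θ_c)] = 0.416 × 40500 × (567 − 4.96) × 8.04 / [13700 × (1 + 0.0458 × 8.04)] = 4062 mg/L.

X ≈ 4060 mg/L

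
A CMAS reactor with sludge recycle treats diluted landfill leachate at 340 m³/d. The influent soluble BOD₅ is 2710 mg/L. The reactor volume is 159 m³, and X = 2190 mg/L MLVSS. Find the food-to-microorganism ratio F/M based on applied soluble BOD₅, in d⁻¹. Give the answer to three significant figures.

F/M ≈ 2.65 d⁻¹

F/M = applied load / biomass = Q·S₀/(V·X) = 340 × 2710 / (159.0 × 2190) = 2.646 d⁻¹.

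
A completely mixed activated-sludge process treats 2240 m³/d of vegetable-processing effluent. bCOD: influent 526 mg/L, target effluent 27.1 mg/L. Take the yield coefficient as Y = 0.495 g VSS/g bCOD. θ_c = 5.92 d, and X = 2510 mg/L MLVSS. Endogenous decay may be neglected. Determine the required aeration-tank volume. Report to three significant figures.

V·X = Y·Q·ΔS·θ_c gives V = 0.495 × 2240 × (526 − 27.1) × 5.92 / 2510 = 1305 m³.

V ≈ 1300 m³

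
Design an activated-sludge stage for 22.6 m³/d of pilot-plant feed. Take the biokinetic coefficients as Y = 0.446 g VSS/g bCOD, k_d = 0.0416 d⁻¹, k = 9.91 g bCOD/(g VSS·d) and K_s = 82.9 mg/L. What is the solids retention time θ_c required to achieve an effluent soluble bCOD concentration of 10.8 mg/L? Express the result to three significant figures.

θ_c ≈ 2.14 d

Specific growth rate at S = 10.8 mg/L: μ = YkS/(K_s+S) = 0.446·9.91·10.8/(82.9+10.8) = 0.5094 d⁻¹.
θ_c = 1/(μ − k_d) = 1/(0.5094 − 0.0416) = 1/0.4678 = 2.137 d.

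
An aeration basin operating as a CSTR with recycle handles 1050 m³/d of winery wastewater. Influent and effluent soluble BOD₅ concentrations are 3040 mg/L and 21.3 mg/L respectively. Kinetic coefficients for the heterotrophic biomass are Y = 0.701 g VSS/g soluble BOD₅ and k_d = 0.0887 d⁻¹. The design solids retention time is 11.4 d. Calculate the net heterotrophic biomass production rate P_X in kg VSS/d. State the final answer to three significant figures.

Y_obs = Y / (1 + k_d θ_c) = 0.701 / (1 + 0.0887 × 11.4) = 0.701 / 2.011 = 0.3486.
Mass of soluble BOD₅ removed per day: Q(S₀ − S) = 1050 × 3019 g/m³ = 3170 kg/d.
P_X = Y_obs · Q(S₀ − S) = 0.3486 × 3170 = 1105 kg VSS/d.

P_X ≈ 1100 kg VSS/d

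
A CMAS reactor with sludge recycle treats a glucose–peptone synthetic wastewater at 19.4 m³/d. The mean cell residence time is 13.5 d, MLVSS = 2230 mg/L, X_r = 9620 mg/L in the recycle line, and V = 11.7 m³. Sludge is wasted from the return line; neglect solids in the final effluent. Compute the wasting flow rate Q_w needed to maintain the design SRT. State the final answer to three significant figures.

Q_w = (V·X)/(θ_c X_r) = 11.70 × 2230 / (13.5 × 9620) = 0.2009 m³/d.

Q_w ≈ 0.201 m³/d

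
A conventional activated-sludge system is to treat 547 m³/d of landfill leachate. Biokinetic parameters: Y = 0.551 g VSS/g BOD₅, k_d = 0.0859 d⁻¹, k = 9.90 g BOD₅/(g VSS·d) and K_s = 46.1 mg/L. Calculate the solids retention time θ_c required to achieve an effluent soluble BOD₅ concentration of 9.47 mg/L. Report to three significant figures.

At the target effluent, Y k S/(K_s+S) = 0.551×9.90×9.47/55.57 = 0.9296 d⁻¹.
Then 1/θ_c = μ − k_d = 0.9296 − 0.0859 = 0.8437 d⁻¹, giving θ_c = 1.185 d.

θ_c ≈ 1.19 d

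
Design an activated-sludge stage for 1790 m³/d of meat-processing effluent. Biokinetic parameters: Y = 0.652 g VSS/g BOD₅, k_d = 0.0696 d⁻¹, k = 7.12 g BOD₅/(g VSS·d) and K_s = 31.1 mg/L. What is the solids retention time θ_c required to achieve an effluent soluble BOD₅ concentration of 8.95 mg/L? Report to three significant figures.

θ_c ≈ 1.03 d

Specific growth rate at S = 8.95 mg/L: μ = YkS/(K_s+S) = 0.652·7.12·8.95/(31.1+8.95) = 1.037 d⁻¹.
θ_c = 1/(μ − k_d) = 1/(1.037 − 0.0696) = 1/0.9678 = 1.033 d.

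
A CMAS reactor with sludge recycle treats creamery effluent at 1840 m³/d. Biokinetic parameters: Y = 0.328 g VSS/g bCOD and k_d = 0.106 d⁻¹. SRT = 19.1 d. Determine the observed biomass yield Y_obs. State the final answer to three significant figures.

Y_obs ≈ 0.108 g VSS/g bCOD

The observed yield is Y_obs = Y/(1 + k_d·θ_c) = 0.328 / (1 + 0.106 × 19.1) = 0.328 / 3.025 = 0.1084 g VSS per g bCOD removed.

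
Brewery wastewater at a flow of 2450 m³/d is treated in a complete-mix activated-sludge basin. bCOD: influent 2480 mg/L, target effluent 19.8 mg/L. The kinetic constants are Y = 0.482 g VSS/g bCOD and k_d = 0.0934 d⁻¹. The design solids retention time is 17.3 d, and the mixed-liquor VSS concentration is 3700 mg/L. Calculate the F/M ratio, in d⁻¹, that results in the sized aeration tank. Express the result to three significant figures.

F/M ≈ 0.316 d⁻¹

From the SRT design equation V = Y Q (S₀−S) θ_c / [X (1 + k_d θ_c)] = 0.482 × 2450 × (2480 − 19.8) × 17.3 / [3700 × (1 + 0.0934 × 17.3)] = 5.03×10^7 / 9679 = 5193 m³.
F/M = Q·S₀ / (V·X) = 2450 × 2480 / (5193 × 3700) = 0.3162 g bCOD·(g VSS·d)⁻¹.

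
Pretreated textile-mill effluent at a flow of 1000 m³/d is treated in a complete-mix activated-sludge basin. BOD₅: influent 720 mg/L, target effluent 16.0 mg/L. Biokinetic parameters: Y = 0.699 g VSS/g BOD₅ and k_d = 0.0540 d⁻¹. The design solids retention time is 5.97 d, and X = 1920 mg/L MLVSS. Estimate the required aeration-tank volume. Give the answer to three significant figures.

Steady-state biomass mass balance: V·X·(1 + k_d·θ_c) = Y·Q·(S₀ − S)·θ_c, so V = 0.699 × 1000 × (720 − 16.0) × 5.97 / [1920 × (1 + 0.0540 × 5.97)] = 2.94×10^6 / 2539 = 1157 m³.

V ≈ 1160 m³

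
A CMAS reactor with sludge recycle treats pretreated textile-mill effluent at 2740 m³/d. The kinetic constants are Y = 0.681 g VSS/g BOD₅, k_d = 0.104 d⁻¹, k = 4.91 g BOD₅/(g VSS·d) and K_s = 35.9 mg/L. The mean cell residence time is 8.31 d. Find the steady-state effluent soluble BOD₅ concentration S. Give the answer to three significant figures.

S ≈ 2.58 mg/L

For a completely mixed reactor with recycle the Lawrence–McCarty relation gives S = K_s·(1 + k_d·θ_c) / [θ_c·(Y·k − k_d) − 1] = 35.9 × (1 + 0.104 × 8.31) / [8.31 × (0.681 × 4.91 − 0.104) − 1] = 66.93 / 25.92 = 2.582 mg/L.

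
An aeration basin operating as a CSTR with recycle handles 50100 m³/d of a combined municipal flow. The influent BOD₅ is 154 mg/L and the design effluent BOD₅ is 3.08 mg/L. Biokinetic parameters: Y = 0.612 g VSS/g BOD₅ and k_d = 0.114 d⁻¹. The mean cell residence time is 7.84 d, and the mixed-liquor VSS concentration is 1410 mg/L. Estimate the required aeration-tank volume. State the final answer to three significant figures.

V ≈ 13600 m³

Rearranging the biomass balance for a CMAS with decay, V = Y·Q·ΔS·θ_c / [X·(1+k_d θ_c)] = 0.612 × 50100 × (154 − 3.08) × 7.84 / [1410 × (1 + 0.114 × 7.84)] = 3.63×10^7 / 2670 = 13587 m³.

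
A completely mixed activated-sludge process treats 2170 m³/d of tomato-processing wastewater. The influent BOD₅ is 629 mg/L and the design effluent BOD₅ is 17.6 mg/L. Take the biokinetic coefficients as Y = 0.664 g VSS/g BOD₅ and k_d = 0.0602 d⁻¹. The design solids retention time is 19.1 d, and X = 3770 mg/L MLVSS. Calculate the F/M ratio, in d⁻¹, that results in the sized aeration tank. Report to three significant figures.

F/M ≈ 0.174 d⁻¹

Rearranging the biomass balance for a CMAS with decay, V = Y·Q·ΔS·θ_c / [X·(1+k_d θ_c)] = 0.664 × 2170 × (629 − 17.6) × 19.1 / [3770 × (1 + 0.0602 × 19.1)] = 1.68×10^7 / 8105 = 2076 m³.
F/M = applied load / biomass = Q·S₀/(V·X) = 2170 × 629 / (2076 × 3770) = 0.1744 d⁻¹.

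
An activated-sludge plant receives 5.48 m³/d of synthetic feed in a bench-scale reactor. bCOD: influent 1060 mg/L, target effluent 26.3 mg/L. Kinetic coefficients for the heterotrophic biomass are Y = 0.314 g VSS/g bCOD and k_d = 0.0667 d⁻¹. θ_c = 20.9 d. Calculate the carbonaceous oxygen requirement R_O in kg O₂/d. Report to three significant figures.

The observed yield is Y_obs = Y/(1 + k_d·θ_c) = 0.314 / (1 + 0.0667 × 20.9) = 0.314 / 2.394 = 0.1312 g VSS per g bCOD removed.
Q·(S₀ − S) = 5.48 × (1060 − 26.3) × 10⁻³ = 5.665 kg/d removed.
Net sludge production P_X = 0.1312 × 5.665 = 0.7430 kg VSS/d.
R_O = Q·ΔS − 1.42 P_X = 5.665 − 1.055 = 4.610 kg O₂/d.

R_O ≈ 4.61 kg O₂/d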